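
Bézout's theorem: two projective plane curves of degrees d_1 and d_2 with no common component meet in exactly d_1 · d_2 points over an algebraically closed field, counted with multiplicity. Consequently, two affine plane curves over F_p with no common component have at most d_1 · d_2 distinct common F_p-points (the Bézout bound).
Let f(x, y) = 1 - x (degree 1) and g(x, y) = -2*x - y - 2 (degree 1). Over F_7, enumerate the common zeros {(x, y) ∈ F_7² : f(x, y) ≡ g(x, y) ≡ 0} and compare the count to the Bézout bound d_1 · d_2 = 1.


Common zeros: {(1, 3)}; count = 1; Bézout bound = 1.

deg(f) = 1, deg(g) = 1, so Bézout bound = 1.
Scan x ∈ F_7. For each x, list the y ∈ F_7 with f(x, y) ≡ 0 and those with g(x, y) ≡ 0 (mod 7); the common zeros in that column are the intersection.
  x = 0: f ≡ 0 at y ∈ ∅; g ≡ 0 at y ∈ {5}; common: ∅.
  x = 1: f ≡ 0 at y ∈ {0, 1, 2, 3, 4, 5, 6}; g ≡ 0 at y ∈ {3}; common: {3}.
  x = 2: f ≡ 0 at y ∈ ∅; g ≡ 0 at y ∈ {1}; common: ∅.
  x = 3: f ≡ 0 at y ∈ ∅; g ≡ 0 at y ∈ {6}; common: ∅.
  x = 4: f ≡ 0 at y ∈ ∅; g ≡ 0 at y ∈ {4}; common: ∅.
  x = 5: f ≡ 0 at y ∈ ∅; g ≡ 0 at y ∈ {2}; common: ∅.
  x = 6: f ≡ 0 at y ∈ ∅; g ≡ 0 at y ∈ {0}; common: ∅.
Collecting: common zeros = {(1, 3)}, so the count is 1.
Comparison with the Bézout bound: 1 ≤ 1 = deg(f)·deg(g), as expected for curves with no common component (the bound is attained).


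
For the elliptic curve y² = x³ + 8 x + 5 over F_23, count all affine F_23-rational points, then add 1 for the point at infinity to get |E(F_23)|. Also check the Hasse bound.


Affine points = {(2, 11), (2, 12), (4, 3), (4, 20), (5, 3), (5, 20), (6, 4), (6, 19), (7, 6), (7, 17), (8, 11), (8, 12), (9, 1), (9, 22), (10, 2), (10, 21), (12, 9), (12, 14), (13, 11), (13, 12), (14, 3), (14, 20), (15, 2), (15, 21), (18, 1), (18, 22), (19, 1), (19, 22), (20, 0), (21, 2), (21, 21)}; affine count = 31; |E(F_23)| = 32.

Discriminant check: Δ ∝ 4a³ + 27b² = 4·8³ + 27·5² = 4·512 + 27·25 ≡ 9 (mod 23). Nonzero ⇒ E is nonsingular.
For each x ∈ F_23, compute rhs = x³ + 8·x + 5 mod 23, then count y ∈ F_23 with y² ≡ rhs.
  x = 0: rhs = 5, matching y values: none (0 points).
  x = 1: rhs = 14, matching y values: none (0 points).
  x = 2: rhs = 6, matching y values: 11, 12 (2 points).
  x = 3: rhs = 10, matching y values: none (0 points).
  x = 4: rhs = 9, matching y values: 3, 20 (2 points).
  x = 5: rhs = 9, matching y values: 3, 20 (2 points).
  x = 6: rhs = 16, matching y values: 4, 19 (2 points).
  x = 7: rhs = 13, matching y values: 6, 17 (2 points).
  x = 8: rhs = 6, matching y values: 11, 12 (2 points).
  x = 9: rhs = 1, matching y values: 1, 22 (2 points).
  x = 10: rhs = 4, matching y values: 2, 21 (2 points).
  x = 11: rhs = 21, matching y values: none (0 points).
  x = 12: rhs = 12, matching y values: 9, 14 (2 points).
  x = 13: rhs = 6, matching y values: 11, 12 (2 points).
  x = 14: rhs = 9, matching y values: 3, 20 (2 points).
  x = 15: rhs = 4, matching y values: 2, 21 (2 points).
  x = 16: rhs = 20, matching y values: none (0 points).
  x = 17: rhs = 17, matching y values: none (0 points).
  x = 18: rhs = 1, matching y values: 1, 22 (2 points).
  x = 19: rhs = 1, matching y values: 1, 22 (2 points).
  x = 20: rhs = 0, matching y values: 0 (1 points).
  x = 21: rhs = 4, matching y values: 2, 21 (2 points).
  x = 22: rhs = 19, matching y values: none (0 points).
Total affine count: 31.
Full point count |E(F_23)| = 31 + 1 = 32.
Hasse bound: |32 − (23+1)| = |8| = 8 ≤ 2√23 ≈ 9.5917 ✓.


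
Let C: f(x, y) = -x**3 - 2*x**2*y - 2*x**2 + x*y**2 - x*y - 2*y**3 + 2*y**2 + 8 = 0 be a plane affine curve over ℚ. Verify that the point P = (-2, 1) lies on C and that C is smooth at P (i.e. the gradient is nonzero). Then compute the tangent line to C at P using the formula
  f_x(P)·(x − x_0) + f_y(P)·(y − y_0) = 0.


Tangent line at P: 4*x - 12*y + 20 = 0.

Step 1: f(-2, 1) = 0, so P lies on C.
Step 2: partial derivatives
  f_x(x, y) = -3*x**2 - 4*x*y - 4*x + y**2 - y, f_y(x, y) = -2*x**2 + 2*x*y - x - 6*y**2 + 4*y.
  f_x(P) = 4, f_y(P) = -12 (gradient nonzero, so P is smooth).
Step 3: tangent line at P: 4·(x − -2) + -12·(y − 1) = 0.
Expanding: 4*x - 12*y + 20 = 0.


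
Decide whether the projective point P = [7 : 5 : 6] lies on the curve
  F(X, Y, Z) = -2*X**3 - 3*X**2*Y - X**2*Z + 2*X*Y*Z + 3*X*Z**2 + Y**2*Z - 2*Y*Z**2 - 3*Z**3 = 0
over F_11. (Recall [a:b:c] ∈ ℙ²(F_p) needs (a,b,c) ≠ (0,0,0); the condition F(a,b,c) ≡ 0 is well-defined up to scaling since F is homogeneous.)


F(7,5,6) ≡ 0 (mod 11); P is on the curve.

Evaluate F(7, 5, 6) term-by-term (mod 11).
  -2*X**3 ↦ -2·343·1·1 = -686
  -3*X**2*Y ↦ -3·49·5·1 = -735
  -X**2*Z ↦ -1·49·1·6 = -294
  2*X*Y*Z ↦ 2·7·5·6 = 420
  3*X*Z**2 ↦ 3·7·1·36 = 756
  Y**2*Z ↦ 1·1·25·6 = 150
  -2*Y*Z**2 ↦ -2·1·5·36 = -360
  -3*Z**3 ↦ -3·1·1·216 = -648
Sum: F(7, 5, 6) = (-686) + (-735) + (-294) + (420) + (756) + (150) + (-360) + (-648) = -1397.
Reducing mod 11: -1397 ≡ 0 (mod 11).
Since F(a, b, c) ≡ 0 (mod 11), P lies on the curve.


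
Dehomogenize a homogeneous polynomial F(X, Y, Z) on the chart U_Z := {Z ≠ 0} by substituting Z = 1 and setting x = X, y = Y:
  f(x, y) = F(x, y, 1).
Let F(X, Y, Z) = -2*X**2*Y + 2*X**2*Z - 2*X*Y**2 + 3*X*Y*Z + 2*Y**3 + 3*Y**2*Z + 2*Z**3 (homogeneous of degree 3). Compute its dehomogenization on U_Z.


f(x, y) = -2*x**2*y + 2*x**2 - 2*x*y**2 + 3*x*y + 2*y**3 + 3*y**2 + 2

On U_Z we set Z = 1. Each monomial c·X^i·Y^j·Z^k in F becomes c·x^i·y^j·1^k = c·x^i·y^j.
Substituting Z = 1: F(X, Y, 1) = -2*x**2*y + 2*x**2 - 2*x*y**2 + 3*x*y + 2*y**3 + 3*y**2 + 2.
Note: deg(f) ≤ deg(F) = 3; strict inequality happens when F is divisible by Z (lost terms).


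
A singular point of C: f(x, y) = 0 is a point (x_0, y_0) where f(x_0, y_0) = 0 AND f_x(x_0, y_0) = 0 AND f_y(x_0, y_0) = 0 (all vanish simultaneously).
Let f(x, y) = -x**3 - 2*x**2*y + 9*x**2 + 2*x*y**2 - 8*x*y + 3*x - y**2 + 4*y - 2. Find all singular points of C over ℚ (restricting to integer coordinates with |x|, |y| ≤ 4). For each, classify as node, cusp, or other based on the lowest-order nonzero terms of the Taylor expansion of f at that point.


Singular points: {(1, 3)}; classification: cusp.

Compute partial derivatives:
  f_x = -3*x**2 - 4*x*y + 18*x + 2*y**2 - 8*y + 3.
  f_y = -2*x**2 + 4*x*y - 8*x - 2*y + 4.
Scan x_0 ∈ {−4, ..., 4}. For each x_0, f_y(x_0, y) is a polynomial in y; find its integer roots y ∈ {−4, ..., 4}, then test f_x and f at those candidates.
  x = -4: f_y(-4, y) = 4 - 18*y; no integer root y with |y| ≤ 4.
  x = -3: f_y(-3, y) = 10 - 14*y; no integer root y with |y| ≤ 4.
  x = -2: f_y(-2, y) = 12 - 10*y; no integer root y with |y| ≤ 4.
  x = -1: f_y(-1, y) = 10 - 6*y; no integer root y with |y| ≤ 4.
  x = 0: f_y(0, y) = 4 - 2*y; vanishes at y ∈ {2}. (0, 2): f_x = -5 ≠ 0.
  x = 1: f_y(1, y) = 2*y - 6; vanishes at y ∈ {3}. (1, 3): f_x = 0, f = 0 — SINGULAR.
  x = 2: f_y(2, y) = 6*y - 20; no integer root y with |y| ≤ 4.
  x = 3: f_y(3, y) = 10*y - 38; no integer root y with |y| ≤ 4.
  x = 4: f_y(4, y) = 14*y - 60; no integer root y with |y| ≤ 4.
Only singular point on the grid: (1, 3).
Classify: substitute x = 1 + u, y = 3 + v and expand: f = -u**3 - 2*u**2*v + 2*u*v**2 + v**2.
No constant or linear terms (consistent with a singular point). Quadratic part: v**2. Cubic part: -u**3 - 2*u**2*v + 2*u*v**2.
The quadratic part v**2 is a perfect square, so there is a single (double) tangent line v = 0, i.e. y = 3. Restricting the cubic part to that line (v = 0) leaves -u**3 ≠ 0, so f is not divisible by v and the branch is v² ≈ u**3 to lowest order — this is a cusp.
Classification: cusp.


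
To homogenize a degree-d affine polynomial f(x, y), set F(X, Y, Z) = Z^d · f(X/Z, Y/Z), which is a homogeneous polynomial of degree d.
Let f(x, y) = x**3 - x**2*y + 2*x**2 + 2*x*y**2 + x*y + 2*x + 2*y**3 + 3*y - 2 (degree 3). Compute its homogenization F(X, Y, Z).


F(X, Y, Z) = X**3 - X**2*Y + 2*X**2*Z + 2*X*Y**2 + X*Y*Z + 2*X*Z**2 + 2*Y**3 + 3*Y*Z**2 - 2*Z**3

deg(f) = 3.
Substitute x = X/Z, y = Y/Z into f, then multiply by Z^3.
  monomial 1·x^3·y^0 ↦ 1·X^3·Y^0·Z^0.
  monomial -1·x^2·y^1 ↦ -1·X^2·Y^1·Z^0.
  monomial 2·x^2·y^0 ↦ 2·X^2·Y^0·Z^1.
  monomial 2·x^1·y^2 ↦ 2·X^1·Y^2·Z^0.
  monomial 1·x^1·y^1 ↦ 1·X^1·Y^1·Z^1.
  monomial 2·x^1·y^0 ↦ 2·X^1·Y^0·Z^2.
  monomial 2·x^0·y^3 ↦ 2·X^0·Y^3·Z^0.
  monomial 3·x^0·y^1 ↦ 3·X^0·Y^1·Z^2.
  monomial -2·x^0·y^0 ↦ -2·X^0·Y^0·Z^3.
Collecting: F(X, Y, Z) = X**3 - X**2*Y + 2*X**2*Z + 2*X*Y**2 + X*Y*Z + 2*X*Z**2 + 2*Y**3 + 3*Y*Z**2 - 2*Z**3.


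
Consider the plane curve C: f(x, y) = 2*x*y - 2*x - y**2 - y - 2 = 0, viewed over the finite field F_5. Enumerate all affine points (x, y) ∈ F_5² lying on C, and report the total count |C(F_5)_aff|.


Affine F_5-points: {(1, 3), (2, 4), (4, 0), (4, 2)}; count = 4.

For each of the 25 pairs (x, y) ∈ F_5², evaluate f(x, y) mod 5. Record the zeros.
  x = 0: [0↦3, 1↦1, 2↦2, 3↦1, 4↦3]  zeros at y ∈ ∅
  x = 1: [0↦1, 1↦1, 2↦4, 3↦0, 4↦4]  zeros at y ∈ {3}
  x = 2: [0↦4, 1↦1, 2↦1, 3↦4, 4↦0]  zeros at y ∈ {4}
  x = 3: [0↦2, 1↦1, 2↦3, 3↦3, 4↦1]  zeros at y ∈ ∅
  x = 4: [0↦0, 1↦1, 2↦0, 3↦2, 4↦2]  zeros at y ∈ {0, 2}
Collecting zeros: affine points = {(1, 3), (2, 4), (4, 0), (4, 2)}.
Total count |C(F_5)_aff| = 4.


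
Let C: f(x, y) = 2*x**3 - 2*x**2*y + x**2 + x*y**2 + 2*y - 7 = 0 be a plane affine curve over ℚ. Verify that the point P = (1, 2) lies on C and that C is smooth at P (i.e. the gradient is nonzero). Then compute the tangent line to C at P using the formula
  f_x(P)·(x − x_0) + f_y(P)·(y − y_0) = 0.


Tangent line at P: 4*x + 4*y - 12 = 0.

Step 1: f(1, 2) = 0, so P lies on C.
Step 2: partial derivatives
  f_x(x, y) = 6*x**2 - 4*x*y + 2*x + y**2, f_y(x, y) = -2*x**2 + 2*x*y + 2.
  f_x(P) = 4, f_y(P) = 4 (gradient nonzero, so P is smooth).
Step 3: tangent line at P: 4·(x − 1) + 4·(y − 2) = 0.
Expanding: 4*x + 4*y - 12 = 0.


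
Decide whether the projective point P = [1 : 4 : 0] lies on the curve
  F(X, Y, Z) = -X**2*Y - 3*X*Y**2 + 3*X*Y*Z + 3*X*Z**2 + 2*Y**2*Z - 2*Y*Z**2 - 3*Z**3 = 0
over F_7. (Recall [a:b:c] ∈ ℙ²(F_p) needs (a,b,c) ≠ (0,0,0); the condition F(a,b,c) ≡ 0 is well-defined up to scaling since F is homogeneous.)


F(1,4,0) ≡ 4 (mod 7); P is NOT on the curve.

Evaluate F(1, 4, 0) term-by-term (mod 7).
  -X**2*Y ↦ -1·1·4·1 = -4
  -3*X*Y**2 ↦ -3·1·16·1 = -48
  3*X*Y*Z ↦ 3·1·4·0 = 0
  3*X*Z**2 ↦ 3·1·1·0 = 0
  2*Y**2*Z ↦ 2·1·16·0 = 0
  -2*Y*Z**2 ↦ -2·1·4·0 = 0
  -3*Z**3 ↦ -3·1·1·0 = 0
Sum: F(1, 4, 0) = (-4) + (-48) + (0) + (0) + (0) + (0) + (0) = -52.
Reducing mod 7: -52 ≡ 4 (mod 7).
Since F(a, b, c) ≡ 4 ≠ 0 (mod 7), P does NOT lie on the curve.


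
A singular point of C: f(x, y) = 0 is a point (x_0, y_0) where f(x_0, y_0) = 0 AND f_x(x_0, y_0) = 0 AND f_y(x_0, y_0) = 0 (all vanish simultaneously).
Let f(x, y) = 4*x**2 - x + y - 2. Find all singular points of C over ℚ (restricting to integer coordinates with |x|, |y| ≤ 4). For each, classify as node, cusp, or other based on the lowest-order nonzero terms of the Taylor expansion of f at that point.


No singular points in the scanned grid; C is smooth there.

Compute partial derivatives:
  f_x = 8*x - 1.
  f_y = 1.
f_y = 1 is a nonzero constant, so f_y never vanishes: no point (x, y) can satisfy f = f_x = f_y = 0. In particular no (x, y) ∈ {−4, ..., 4}² is singular; the curve is smooth.


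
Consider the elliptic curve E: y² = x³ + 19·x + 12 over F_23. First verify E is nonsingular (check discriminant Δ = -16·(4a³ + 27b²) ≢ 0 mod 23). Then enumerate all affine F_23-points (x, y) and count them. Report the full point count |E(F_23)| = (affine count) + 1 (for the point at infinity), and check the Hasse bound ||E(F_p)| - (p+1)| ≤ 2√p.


Affine points = {(0, 9), (0, 14), (1, 3), (1, 20), (2, 9), (2, 14), (3, 2), (3, 21), (5, 5), (5, 18), (8, 3), (8, 20), (10, 11), (10, 12), (12, 6), (12, 17), (13, 8), (13, 15), (14, 3), (14, 20), (17, 2), (17, 21), (21, 9), (21, 14)}; affine count = 24; |E(F_23)| = 25.

Discriminant check: Δ ∝ 4a³ + 27b² = 4·19³ + 27·12² = 4·6859 + 27·144 ≡ 21 (mod 23). Nonzero ⇒ E is nonsingular.
For each x ∈ F_23, compute rhs = x³ + 19·x + 12 mod 23, then count y ∈ F_23 with y² ≡ rhs.
  x = 0: rhs = 12, matching y values: 9, 14 (2 points).
  x = 1: rhs = 9, matching y values: 3, 20 (2 points).
  x = 2: rhs = 12, matching y values: 9, 14 (2 points).
  x = 3: rhs = 4, matching y values: 2, 21 (2 points).
  x = 4: rhs = 14, matching y values: none (0 points).
  x = 5: rhs = 2, matching y values: 5, 18 (2 points).
  x = 6: rhs = 20, matching y values: none (0 points).
  x = 7: rhs = 5, matching y values: none (0 points).
  x = 8: rhs = 9, matching y values: 3, 20 (2 points).
  x = 9: rhs = 15, matching y values: none (0 points).
  x = 10: rhs = 6, matching y values: 11, 12 (2 points).
  x = 11: rhs = 11, matching y values: none (0 points).
  x = 12: rhs = 13, matching y values: 6, 17 (2 points).
  x = 13: rhs = 18, matching y values: 8, 15 (2 points).
  x = 14: rhs = 9, matching y values: 3, 20 (2 points).
  x = 15: rhs = 15, matching y values: none (0 points).
  x = 16: rhs = 19, matching y values: none (0 points).
  x = 17: rhs = 4, matching y values: 2, 21 (2 points).
  x = 18: rhs = 22, matching y values: none (0 points).
  x = 19: rhs = 10, matching y values: none (0 points).
  x = 20: rhs = 20, matching y values: none (0 points).
  x = 21: rhs = 12, matching y values: 9, 14 (2 points).
  x = 22: rhs = 15, matching y values: none (0 points).
Total affine count: 24.
Full point count |E(F_23)| = 24 + 1 = 25.
Hasse bound: |25 − (23+1)| = |1| = 1 ≤ 2√23 ≈ 9.5917 ✓.


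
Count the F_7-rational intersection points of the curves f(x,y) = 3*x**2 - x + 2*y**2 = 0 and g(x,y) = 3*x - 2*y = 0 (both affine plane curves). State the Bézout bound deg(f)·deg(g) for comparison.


Common zeros: {(0, 0), (2, 3)}; count = 2; Bézout bound = 2.

deg(f) = 2, deg(g) = 1, so Bézout bound = 2.
Scan x ∈ F_7. For each x, list the y ∈ F_7 with f(x, y) ≡ 0 and those with g(x, y) ≡ 0 (mod 7); the common zeros in that column are the intersection.
  x = 0: f ≡ 0 at y ∈ {0}; g ≡ 0 at y ∈ {0}; common: {0}.
  x = 1: f ≡ 0 at y ∈ ∅; g ≡ 0 at y ∈ {5}; common: ∅.
  x = 2: f ≡ 0 at y ∈ {3, 4}; g ≡ 0 at y ∈ {3}; common: {3}.
  x = 3: f ≡ 0 at y ∈ {3, 4}; g ≡ 0 at y ∈ {1}; common: ∅.
  x = 4: f ≡ 0 at y ∈ ∅; g ≡ 0 at y ∈ {6}; common: ∅.
  x = 5: f ≡ 0 at y ∈ {0}; g ≡ 0 at y ∈ {4}; common: ∅.
  x = 6: f ≡ 0 at y ∈ ∅; g ≡ 0 at y ∈ {2}; common: ∅.
Collecting: common zeros = {(0, 0), (2, 3)}, so the count is 2.
Comparison with the Bézout bound: 2 ≤ 2 = deg(f)·deg(g), as expected for curves with no common component (the bound is attained).


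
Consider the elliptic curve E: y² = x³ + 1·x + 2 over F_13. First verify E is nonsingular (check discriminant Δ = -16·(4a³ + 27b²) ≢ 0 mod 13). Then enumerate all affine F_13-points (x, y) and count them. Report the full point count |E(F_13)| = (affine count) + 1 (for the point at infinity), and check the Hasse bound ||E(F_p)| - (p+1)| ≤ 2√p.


Affine points = {(1, 2), (1, 11), (2, 5), (2, 8), (6, 4), (6, 9), (7, 1), (7, 12), (9, 5), (9, 8), (12, 0)}; affine count = 11; |E(F_13)| = 12.

Discriminant check: Δ ∝ 4a³ + 27b² = 4·1³ + 27·2² = 4·1 + 27·4 ≡ 8 (mod 13). Nonzero ⇒ E is nonsingular.
For each x ∈ F_13, compute rhs = x³ + 1·x + 2 mod 13, then count y ∈ F_13 with y² ≡ rhs.
  x = 0: rhs = 2, matching y values: none (0 points).
  x = 1: rhs = 4, matching y values: 2, 11 (2 points).
  x = 2: rhs = 12, matching y values: 5, 8 (2 points).
  x = 3: rhs = 6, matching y values: none (0 points).
  x = 4: rhs = 5, matching y values: none (0 points).
  x = 5: rhs = 2, matching y values: none (0 points).
  x = 6: rhs = 3, matching y values: 4, 9 (2 points).
  x = 7: rhs = 1, matching y values: 1, 12 (2 points).
  x = 8: rhs = 2, matching y values: none (0 points).
  x = 9: rhs = 12, matching y values: 5, 8 (2 points).
  x = 10: rhs = 11, matching y values: none (0 points).
  x = 11: rhs = 5, matching y values: none (0 points).
  x = 12: rhs = 0, matching y values: 0 (1 points).
Total affine count: 11.
Full point count |E(F_13)| = 11 + 1 = 12.
Hasse bound: |12 − (13+1)| = |-2| = 2 ≤ 2√13 ≈ 7.2111 ✓.


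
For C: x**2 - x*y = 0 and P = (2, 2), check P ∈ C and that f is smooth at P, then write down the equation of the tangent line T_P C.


Tangent line at P: 2*x - 2*y = 0.

Step 1: f(2, 2) = 0, so P lies on C.
Step 2: partial derivatives
  f_x(x, y) = 2*x - y, f_y(x, y) = -x.
  f_x(P) = 2, f_y(P) = -2 (gradient nonzero, so P is smooth).
Step 3: tangent line at P: 2·(x − 2) + -2·(y − 2) = 0.
Expanding: 2*x - 2*y = 0.


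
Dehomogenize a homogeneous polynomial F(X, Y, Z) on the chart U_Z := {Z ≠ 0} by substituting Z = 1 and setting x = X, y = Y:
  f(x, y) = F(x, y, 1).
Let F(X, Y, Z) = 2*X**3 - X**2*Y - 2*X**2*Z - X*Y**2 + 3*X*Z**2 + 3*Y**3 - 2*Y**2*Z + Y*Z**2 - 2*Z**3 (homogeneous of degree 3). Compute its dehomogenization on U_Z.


f(x, y) = 2*x**3 - x**2*y - 2*x**2 - x*y**2 + 3*x + 3*y**3 - 2*y**2 + y - 2

On U_Z we set Z = 1. Each monomial c·X^i·Y^j·Z^k in F becomes c·x^i·y^j·1^k = c·x^i·y^j.
Substituting Z = 1: F(X, Y, 1) = 2*x**3 - x**2*y - 2*x**2 - x*y**2 + 3*x + 3*y**3 - 2*y**2 + y - 2.
Note: deg(f) ≤ deg(F) = 3; strict inequality happens when F is divisible by Z (lost terms).


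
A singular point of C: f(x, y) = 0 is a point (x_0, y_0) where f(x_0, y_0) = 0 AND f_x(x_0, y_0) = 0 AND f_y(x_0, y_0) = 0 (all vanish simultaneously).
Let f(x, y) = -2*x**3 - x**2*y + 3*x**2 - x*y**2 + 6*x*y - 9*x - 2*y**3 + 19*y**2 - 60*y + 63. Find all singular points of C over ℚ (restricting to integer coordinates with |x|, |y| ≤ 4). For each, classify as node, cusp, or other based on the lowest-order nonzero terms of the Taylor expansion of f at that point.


Singular points: {(0, 3)}; classification: cusp.

Compute partial derivatives:
  f_x = -6*x**2 - 2*x*y + 6*x - y**2 + 6*y - 9.
  f_y = -x**2 - 2*x*y + 6*x - 6*y**2 + 38*y - 60.
Scan x_0 ∈ {−4, ..., 4}. For each x_0, f_y(x_0, y) is a polynomial in y; find its integer roots y ∈ {−4, ..., 4}, then test f_x and f at those candidates.
  x = -4: f_y(-4, y) = -6*y**2 + 46*y - 100; no integer root y with |y| ≤ 4.
  x = -3: f_y(-3, y) = -6*y**2 + 44*y - 87; no integer root y with |y| ≤ 4.
  x = -2: f_y(-2, y) = -6*y**2 + 42*y - 76; no integer root y with |y| ≤ 4.
  x = -1: f_y(-1, y) = -6*y**2 + 40*y - 67; no integer root y with |y| ≤ 4.
  x = 0: f_y(0, y) = -6*y**2 + 38*y - 60; vanishes at y ∈ {3}. (0, 3): f_x = 0, f = 0 — SINGULAR.
  x = 1: f_y(1, y) = -6*y**2 + 36*y - 55; no integer root y with |y| ≤ 4.
  x = 2: f_y(2, y) = -6*y**2 + 34*y - 52; no integer root y with |y| ≤ 4.
  x = 3: f_y(3, y) = -6*y**2 + 32*y - 51; no integer root y with |y| ≤ 4.
  x = 4: f_y(4, y) = -6*y**2 + 30*y - 52; no integer root y with |y| ≤ 4.
Only singular point on the grid: (0, 3).
Classify: substitute x = 0 + u, y = 3 + v and expand: f = -2*u**3 - u**2*v - u*v**2 - 2*v**3 + v**2.
No constant or linear terms (consistent with a singular point). Quadratic part: v**2. Cubic part: -2*u**3 - u**2*v - u*v**2 - 2*v**3.
The quadratic part v**2 is a perfect square, so there is a single (double) tangent line v = 0, i.e. y = 3. Restricting the cubic part to that line (v = 0) leaves -2*u**3 ≠ 0, so f is not divisible by v and the branch is v² ≈ 2*u**3 to lowest order — this is a cusp.
Classification: cusp.


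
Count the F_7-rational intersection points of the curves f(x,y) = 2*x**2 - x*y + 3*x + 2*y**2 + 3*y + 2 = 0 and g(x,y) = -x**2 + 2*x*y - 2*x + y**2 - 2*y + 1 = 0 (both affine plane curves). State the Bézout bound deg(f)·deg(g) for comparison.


Common zeros: {(0, 1), (4, 6), (5, 4)}; count = 3; Bézout bound = 4.

deg(f) = 2, deg(g) = 2, so Bézout bound = 4.
Scan x ∈ F_7. For each x, list the y ∈ F_7 with f(x, y) ≡ 0 and those with g(x, y) ≡ 0 (mod 7); the common zeros in that column are the intersection.
  x = 0: f ≡ 0 at y ∈ {1}; g ≡ 0 at y ∈ {1}; common: {1}.
  x = 1: f ≡ 0 at y ∈ {0, 6}; g ≡ 0 at y ∈ {3, 4}; common: ∅.
  x = 2: f ≡ 0 at y ∈ ∅; g ≡ 0 at y ∈ {0, 5}; common: ∅.
  x = 3: f ≡ 0 at y ∈ ∅; g ≡ 0 at y ∈ {0, 3}; common: ∅.
  x = 4: f ≡ 0 at y ∈ {5, 6}; g ≡ 0 at y ∈ {2, 6}; common: {6}.
  x = 5: f ≡ 0 at y ∈ {4}; g ≡ 0 at y ∈ {2, 4}; common: {4}.
  x = 6: f ≡ 0 at y ∈ {1, 4}; g ≡ 0 at y ∈ {5, 6}; common: ∅.
Collecting: common zeros = {(0, 1), (4, 6), (5, 4)}, so the count is 3.
Comparison with the Bézout bound: 3 ≤ 4 = deg(f)·deg(g), as expected for curves with no common component (the affine F_7-count falls short of the bound because intersections may lie at infinity, over extension fields, or carry multiplicity).


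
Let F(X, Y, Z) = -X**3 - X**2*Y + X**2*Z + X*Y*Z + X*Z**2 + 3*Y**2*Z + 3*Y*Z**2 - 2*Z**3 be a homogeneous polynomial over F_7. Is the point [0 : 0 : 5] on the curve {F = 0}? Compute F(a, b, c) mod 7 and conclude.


F(0,0,5) ≡ 2 (mod 7); P is NOT on the curve.

Evaluate F(0, 0, 5) term-by-term (mod 7).
  -X**3 ↦ -1·0·1·1 = 0
  -X**2*Y ↦ -1·0·0·1 = 0
  X**2*Z ↦ 1·0·1·5 = 0
  X*Y*Z ↦ 1·0·0·5 = 0
  X*Z**2 ↦ 1·0·1·25 = 0
  3*Y**2*Z ↦ 3·1·0·5 = 0
  3*Y*Z**2 ↦ 3·1·0·25 = 0
  -2*Z**3 ↦ -2·1·1·125 = -250
Sum: F(0, 0, 5) = (0) + (0) + (0) + (0) + (0) + (0) + (0) + (-250) = -250.
Reducing mod 7: -250 ≡ 2 (mod 7).
Since F(a, b, c) ≡ 2 ≠ 0 (mod 7), P does NOT lie on the curve.


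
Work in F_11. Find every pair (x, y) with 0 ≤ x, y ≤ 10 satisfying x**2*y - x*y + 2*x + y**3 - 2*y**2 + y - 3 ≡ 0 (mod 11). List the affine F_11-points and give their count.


Affine F_11-points: {(0, 4), (0, 5), (1, 3), (3, 3), (3, 7), (4, 7), (4, 10), (5, 5), (6, 4), (7, 0), (10, 10)}; count = 11.

For each of the 121 pairs (x, y) ∈ F_11², evaluate f(x, y) mod 11. Record the zeros.
  x = 0: [0↦8, 1↦8, 2↦10, 3↦9, 4↦0, 5↦0, 6↦4, 7↦7, 8↦4, 9↦1, 10↦4]  zeros at y ∈ {4, 5}
  x = 1: [0↦10, 1↦10, 2↦1, 3↦0, 4↦2, 5↦2, 6↦6, 7↦9, 8↦6, 9↦3, 10↦6]  zeros at y ∈ {3}
  x = 2: [0↦1, 1↦3, 2↦7, 3↦8, 4↦1, 5↦3, 6↦9, 7↦3, 8↦2, 9↦1, 10↦6]  zeros at y ∈ ∅
  x = 3: [0↦3, 1↦9, 2↦6, 3↦0, 4↦8, 5↦3, 6↦2, 7↦0, 8↦3, 9↦6, 10↦4]  zeros at y ∈ {3, 7}
  x = 4: [0↦5, 1↦6, 2↦9, 3↦9, 4↦1, 5↦2, 6↦7, 7↦0, 8↦9, 9↦7, 10↦0]  zeros at y ∈ {7, 10}
  x = 5: [0↦7, 1↦5, 2↦5, 3↦2, 4↦2, 5↦0, 6↦2, 7↦3, 8↦9, 9↦4, 10↦5]  zeros at y ∈ {5}
  x = 6: [0↦9, 1↦6, 2↦5, 3↦1, 4↦0, 5↦8, 6↦9, 7↦9, 8↦3, 9↦8, 10↦8]  zeros at y ∈ {4}
  x = 7: [0↦0, 1↦9, 2↦9, 3↦6, 4↦6, 5↦4, 6↦6, 7↦7, 8↦2, 9↦8, 10↦9]  zeros at y ∈ {0}
  x = 8: [0↦2, 1↦3, 2↦6, 3↦6, 4↦9, 5↦10, 6↦4, 7↦8, 8↦6, 9↦4, 10↦8]  zeros at y ∈ ∅
  x = 9: [0↦4, 1↦10, 2↦7, 3↦1, 4↦9, 5↦4, 6↦3, 7↦1, 8↦4, 9↦7, 10↦5]  zeros at y ∈ ∅
  x = 10: [0↦6, 1↦8, 2↦1, 3↦2, 4↦6, 5↦8, 6↦3, 7↦8, 8↦7, 9↦6, 10↦0]  zeros at y ∈ {10}
Collecting zeros: affine points = {(0, 4), (0, 5), (1, 3), (3, 3), (3, 7), (4, 7), (4, 10), (5, 5), (6, 4), (7, 0), (10, 10)}.
Total count |C(F_11)_aff| = 11.


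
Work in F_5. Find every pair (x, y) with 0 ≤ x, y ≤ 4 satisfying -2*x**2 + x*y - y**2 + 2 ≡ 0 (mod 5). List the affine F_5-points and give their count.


Affine F_5-points: {(1, 0), (1, 1), (2, 1), (3, 4), (4, 0), (4, 4)}; count = 6.

For each of the 25 pairs (x, y) ∈ F_5², evaluate f(x, y) mod 5. Record the zeros.
  x = 0: [0↦2, 1↦1, 2↦3, 3↦3, 4↦1]  zeros at y ∈ ∅
  x = 1: [0↦0, 1↦0, 2↦3, 3↦4, 4↦3]  zeros at y ∈ {0, 1}
  x = 2: [0↦4, 1↦0, 2↦4, 3↦1, 4↦1]  zeros at y ∈ {1}
  x = 3: [0↦4, 1↦1, 2↦1, 3↦4, 4↦0]  zeros at y ∈ {4}
  x = 4: [0↦0, 1↦3, 2↦4, 3↦3, 4↦0]  zeros at y ∈ {0, 4}
Collecting zeros: affine points = {(1, 0), (1, 1), (2, 1), (3, 4), (4, 0), (4, 4)}.
Total count |C(F_5)_aff| = 6.


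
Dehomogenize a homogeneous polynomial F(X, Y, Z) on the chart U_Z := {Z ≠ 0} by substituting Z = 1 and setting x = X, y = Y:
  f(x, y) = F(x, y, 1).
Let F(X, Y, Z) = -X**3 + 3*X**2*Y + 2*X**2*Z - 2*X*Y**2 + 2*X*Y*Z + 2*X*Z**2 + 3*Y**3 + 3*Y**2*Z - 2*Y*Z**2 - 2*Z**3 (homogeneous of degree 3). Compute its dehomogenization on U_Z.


f(x, y) = -x**3 + 3*x**2*y + 2*x**2 - 2*x*y**2 + 2*x*y + 2*x + 3*y**3 + 3*y**2 - 2*y - 2

On U_Z we set Z = 1. Each monomial c·X^i·Y^j·Z^k in F becomes c·x^i·y^j·1^k = c·x^i·y^j.
Substituting Z = 1: F(X, Y, 1) = -x**3 + 3*x**2*y + 2*x**2 - 2*x*y**2 + 2*x*y + 2*x + 3*y**3 + 3*y**2 - 2*y - 2.
Note: deg(f) ≤ deg(F) = 3; strict inequality happens when F is divisible by Z (lost terms).


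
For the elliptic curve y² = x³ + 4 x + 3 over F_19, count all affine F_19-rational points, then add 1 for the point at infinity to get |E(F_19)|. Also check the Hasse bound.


Affine points = {(2, 0), (3, 2), (3, 17), (4, 8), (4, 11), (10, 6), (10, 13), (17, 5), (17, 14), (18, 6), (18, 13)}; affine count = 11; |E(F_19)| = 12.

Discriminant check: Δ ∝ 4a³ + 27b² = 4·4³ + 27·3² = 4·64 + 27·9 ≡ 5 (mod 19). Nonzero ⇒ E is nonsingular.
For each x ∈ F_19, compute rhs = x³ + 4·x + 3 mod 19, then count y ∈ F_19 with y² ≡ rhs.
  x = 0: rhs = 3, matching y values: none (0 points).
  x = 1: rhs = 8, matching y values: none (0 points).
  x = 2: rhs = 0, matching y values: 0 (1 points).
  x = 3: rhs = 4, matching y values: 2, 17 (2 points).
  x = 4: rhs = 7, matching y values: 8, 11 (2 points).
  x = 5: rhs = 15, matching y values: none (0 points).
  x = 6: rhs = 15, matching y values: none (0 points).
  x = 7: rhs = 13, matching y values: none (0 points).
  x = 8: rhs = 15, matching y values: none (0 points).
  x = 9: rhs = 8, matching y values: none (0 points).
  x = 10: rhs = 17, matching y values: 6, 13 (2 points).
  x = 11: rhs = 10, matching y values: none (0 points).
  x = 12: rhs = 12, matching y values: none (0 points).
  x = 13: rhs = 10, matching y values: none (0 points).
  x = 14: rhs = 10, matching y values: none (0 points).
  x = 15: rhs = 18, matching y values: none (0 points).
  x = 16: rhs = 2, matching y values: none (0 points).
  x = 17: rhs = 6, matching y values: 5, 14 (2 points).
  x = 18: rhs = 17, matching y values: 6, 13 (2 points).
Total affine count: 11.
Full point count |E(F_19)| = 11 + 1 = 12.
Hasse bound: |12 − (19+1)| = |-8| = 8 ≤ 2√19 ≈ 8.7178 ✓.


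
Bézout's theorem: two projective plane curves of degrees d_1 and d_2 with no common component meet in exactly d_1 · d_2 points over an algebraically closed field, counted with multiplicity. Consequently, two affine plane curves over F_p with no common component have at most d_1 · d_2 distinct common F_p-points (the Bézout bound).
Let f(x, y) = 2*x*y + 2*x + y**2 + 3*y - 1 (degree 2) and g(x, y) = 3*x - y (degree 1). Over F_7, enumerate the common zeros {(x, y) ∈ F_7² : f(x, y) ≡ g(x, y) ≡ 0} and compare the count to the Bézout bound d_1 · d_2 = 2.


Common zeros: ∅; count = 0; Bézout bound = 2.

deg(f) = 2, deg(g) = 1, so Bézout bound = 2.
Scan x ∈ F_7. For each x, list the y ∈ F_7 with f(x, y) ≡ 0 and those with g(x, y) ≡ 0 (mod 7); the common zeros in that column are the intersection.
  x = 0: f ≡ 0 at y ∈ ∅; g ≡ 0 at y ∈ {0}; common: ∅.
  x = 1: f ≡ 0 at y ∈ {1}; g ≡ 0 at y ∈ {3}; common: ∅.
  x = 2: f ≡ 0 at y ∈ {2, 5}; g ≡ 0 at y ∈ {6}; common: ∅.
  x = 3: f ≡ 0 at y ∈ ∅; g ≡ 0 at y ∈ {2}; common: ∅.
  x = 4: f ≡ 0 at y ∈ {0, 3}; g ≡ 0 at y ∈ {5}; common: ∅.
  x = 5: f ≡ 0 at y ∈ {4}; g ≡ 0 at y ∈ {1}; common: ∅.
  x = 6: f ≡ 0 at y ∈ ∅; g ≡ 0 at y ∈ {4}; common: ∅.
Collecting: common zeros = ∅, so the count is 0.
Comparison with the Bézout bound: 0 ≤ 2 = deg(f)·deg(g), as expected for curves with no common component (the affine F_7-count falls short of the bound because intersections may lie at infinity, over extension fields, or carry multiplicity).


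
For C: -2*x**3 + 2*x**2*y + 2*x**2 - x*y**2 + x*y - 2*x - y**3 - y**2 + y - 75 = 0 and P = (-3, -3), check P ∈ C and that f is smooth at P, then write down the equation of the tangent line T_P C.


Tangent line at P: -44*x - 23*y - 201 = 0.

Step 1: f(-3, -3) = 0, so P lies on C.
Step 2: partial derivatives
  f_x(x, y) = -6*x**2 + 4*x*y + 4*x - y**2 + y - 2, f_y(x, y) = 2*x**2 - 2*x*y + x - 3*y**2 - 2*y + 1.
  f_x(P) = -44, f_y(P) = -23 (gradient nonzero, so P is smooth).
Step 3: tangent line at P: -44·(x − -3) + -23·(y − -3) = 0.
Expanding: -44*x - 23*y - 201 = 0.


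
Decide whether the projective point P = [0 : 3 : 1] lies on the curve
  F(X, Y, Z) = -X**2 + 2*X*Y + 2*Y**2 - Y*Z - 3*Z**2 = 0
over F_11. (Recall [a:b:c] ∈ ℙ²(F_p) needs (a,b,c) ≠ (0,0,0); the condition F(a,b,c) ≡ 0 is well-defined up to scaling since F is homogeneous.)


F(0,3,1) ≡ 1 (mod 11); P is NOT on the curve.

Evaluate F(0, 3, 1) term-by-term (mod 11).
  -X**2 ↦ -1·0·1·1 = 0
  2*X*Y ↦ 2·0·3·1 = 0
  2*Y**2 ↦ 2·1·9·1 = 18
  -Y*Z ↦ -1·1·3·1 = -3
  -3*Z**2 ↦ -3·1·1·1 = -3
Sum: F(0, 3, 1) = (0) + (0) + (18) + (-3) + (-3) = 12.
Reducing mod 11: 12 ≡ 1 (mod 11).
Since F(a, b, c) ≡ 1 ≠ 0 (mod 11), P does NOT lie on the curve.


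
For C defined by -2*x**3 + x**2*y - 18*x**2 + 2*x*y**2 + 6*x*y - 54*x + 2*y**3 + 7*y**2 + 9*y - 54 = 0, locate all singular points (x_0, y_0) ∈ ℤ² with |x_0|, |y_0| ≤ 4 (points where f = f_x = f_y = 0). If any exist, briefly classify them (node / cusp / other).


Singular points: {(-3, 0)}; classification: cusp.

Compute partial derivatives:
  f_x = -6*x**2 + 2*x*y - 36*x + 2*y**2 + 6*y - 54.
  f_y = x**2 + 4*x*y + 6*x + 6*y**2 + 14*y + 9.
Scan x_0 ∈ {−4, ..., 4}. For each x_0, f_y(x_0, y) is a polynomial in y; find its integer roots y ∈ {−4, ..., 4}, then test f_x and f at those candidates.
  x = -4: f_y(-4, y) = 6*y**2 - 2*y + 1; no integer root y with |y| ≤ 4.
  x = -3: f_y(-3, y) = 6*y**2 + 2*y; vanishes at y ∈ {0}. (-3, 0): f_x = 0, f = 0 — SINGULAR.
  x = -2: f_y(-2, y) = 6*y**2 + 6*y + 1; no integer root y with |y| ≤ 4.
  x = -1: f_y(-1, y) = 6*y**2 + 10*y + 4; vanishes at y ∈ {-1}. (-1, -1): f_x = -26 ≠ 0.
  x = 0: f_y(0, y) = 6*y**2 + 14*y + 9; no integer root y with |y| ≤ 4.
  x = 1: f_y(1, y) = 6*y**2 + 18*y + 16; no integer root y with |y| ≤ 4.
  x = 2: f_y(2, y) = 6*y**2 + 22*y + 25; no integer root y with |y| ≤ 4.
  x = 3: f_y(3, y) = 6*y**2 + 26*y + 36; no integer root y with |y| ≤ 4.
  x = 4: f_y(4, y) = 6*y**2 + 30*y + 49; no integer root y with |y| ≤ 4.
Only singular point on the grid: (-3, 0).
Classify: substitute x = -3 + u, y = 0 + v and expand: f = -2*u**3 + u**2*v + 2*u*v**2 + 2*v**3 + v**2.
No constant or linear terms (consistent with a singular point). Quadratic part: v**2. Cubic part: -2*u**3 + u**2*v + 2*u*v**2 + 2*v**3.
The quadratic part v**2 is a perfect square, so there is a single (double) tangent line v = 0, i.e. y = 0. Restricting the cubic part to that line (v = 0) leaves -2*u**3 ≠ 0, so f is not divisible by v and the branch is v² ≈ 2*u**3 to lowest order — this is a cusp.
Classification: cusp.


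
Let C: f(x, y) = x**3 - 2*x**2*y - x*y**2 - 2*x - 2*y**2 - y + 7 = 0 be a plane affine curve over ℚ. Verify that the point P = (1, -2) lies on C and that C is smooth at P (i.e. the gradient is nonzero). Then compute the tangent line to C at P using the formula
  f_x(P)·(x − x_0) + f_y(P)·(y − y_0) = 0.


Tangent line at P: 5*x + 9*y + 13 = 0.

Step 1: f(1, -2) = 0, so P lies on C.
Step 2: partial derivatives
  f_x(x, y) = 3*x**2 - 4*x*y - y**2 - 2, f_y(x, y) = -2*x**2 - 2*x*y - 4*y - 1.
  f_x(P) = 5, f_y(P) = 9 (gradient nonzero, so P is smooth).
Step 3: tangent line at P: 5·(x − 1) + 9·(y − -2) = 0.
Expanding: 5*x + 9*y + 13 = 0.


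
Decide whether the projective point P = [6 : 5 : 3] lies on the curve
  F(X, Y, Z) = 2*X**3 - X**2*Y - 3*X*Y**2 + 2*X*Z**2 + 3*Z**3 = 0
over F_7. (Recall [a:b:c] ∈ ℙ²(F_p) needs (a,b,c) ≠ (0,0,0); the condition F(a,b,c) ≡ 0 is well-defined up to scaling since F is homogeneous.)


F(6,5,3) ≡ 5 (mod 7); P is NOT on the curve.

Evaluate F(6, 5, 3) term-by-term (mod 7).
  2*X**3 ↦ 2·216·1·1 = 432
  -X**2*Y ↦ -1·36·5·1 = -180
  -3*X*Y**2 ↦ -3·6·25·1 = -450
  2*X*Z**2 ↦ 2·6·1·9 = 108
  3*Z**3 ↦ 3·1·1·27 = 81
Sum: F(6, 5, 3) = (432) + (-180) + (-450) + (108) + (81) = -9.
Reducing mod 7: -9 ≡ 5 (mod 7).
Since F(a, b, c) ≡ 5 ≠ 0 (mod 7), P does NOT lie on the curve.


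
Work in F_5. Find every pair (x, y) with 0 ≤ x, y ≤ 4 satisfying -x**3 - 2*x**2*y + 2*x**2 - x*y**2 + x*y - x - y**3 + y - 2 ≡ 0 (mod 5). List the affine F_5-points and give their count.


Affine F_5-points: {(2, 2), (2, 4), (3, 3), (4, 1)}; count = 4.

For each of the 25 pairs (x, y) ∈ F_5², evaluate f(x, y) mod 5. Record the zeros.
  x = 0: [0↦3, 1↦3, 2↦2, 3↦4, 4↦3]  zeros at y ∈ ∅
  x = 1: [0↦3, 1↦1, 2↦1, 3↦2, 4↦3]  zeros at y ∈ ∅
  x = 2: [0↦1, 1↦3, 2↦0, 3↦1, 4↦0]  zeros at y ∈ {2, 4}
  x = 3: [0↦1, 1↦3, 2↦3, 3↦0, 4↦3]  zeros at y ∈ {3}
  x = 4: [0↦2, 1↦0, 2↦4, 3↦3, 4↦1]  zeros at y ∈ {1}
Collecting zeros: affine points = {(2, 2), (2, 4), (3, 3), (4, 1)}.
Total count |C(F_5)_aff| = 4.


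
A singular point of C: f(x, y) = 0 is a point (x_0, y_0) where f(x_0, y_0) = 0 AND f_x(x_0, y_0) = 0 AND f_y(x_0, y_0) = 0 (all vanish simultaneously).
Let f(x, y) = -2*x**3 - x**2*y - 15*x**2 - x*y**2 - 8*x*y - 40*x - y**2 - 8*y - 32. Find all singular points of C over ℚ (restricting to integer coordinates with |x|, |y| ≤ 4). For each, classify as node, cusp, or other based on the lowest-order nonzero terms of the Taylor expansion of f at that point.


Singular points: {(-2, -2)}; classification: node.

Compute partial derivatives:
  f_x = -6*x**2 - 2*x*y - 30*x - y**2 - 8*y - 40.
  f_y = -x**2 - 2*x*y - 8*x - 2*y - 8.
Scan x_0 ∈ {−4, ..., 4}. For each x_0, f_y(x_0, y) is a polynomial in y; find its integer roots y ∈ {−4, ..., 4}, then test f_x and f at those candidates.
  x = -4: f_y(-4, y) = 6*y + 8; no integer root y with |y| ≤ 4.
  x = -3: f_y(-3, y) = 4*y + 7; no integer root y with |y| ≤ 4.
  x = -2: f_y(-2, y) = 2*y + 4; vanishes at y ∈ {-2}. (-2, -2): f_x = 0, f = 0 — SINGULAR.
  x = -1: f_y(-1, y) = -1; no integer root y with |y| ≤ 4.
  x = 0: f_y(0, y) = -2*y - 8; vanishes at y ∈ {-4}. (0, -4): f_x = -24 ≠ 0.
  x = 1: f_y(1, y) = -4*y - 17; no integer root y with |y| ≤ 4.
  x = 2: f_y(2, y) = -6*y - 28; no integer root y with |y| ≤ 4.
  x = 3: f_y(3, y) = -8*y - 41; no integer root y with |y| ≤ 4.
  x = 4: f_y(4, y) = -10*y - 56; no integer root y with |y| ≤ 4.
Only singular point on the grid: (-2, -2).
Classify: substitute x = -2 + u, y = -2 + v and expand: f = -2*u**3 - u**2*v - u**2 - u*v**2 + v**2.
No constant or linear terms (consistent with a singular point). Quadratic part: -u**2 + v**2. Cubic part: -2*u**3 - u**2*v - u*v**2.
The quadratic part v**2 - u**2 = (v − u)(v + u) splits into two distinct linear factors, so there are two distinct tangent lines y − -2 = ±(x − -2) — this is a node (ordinary double point).
Classification: node.


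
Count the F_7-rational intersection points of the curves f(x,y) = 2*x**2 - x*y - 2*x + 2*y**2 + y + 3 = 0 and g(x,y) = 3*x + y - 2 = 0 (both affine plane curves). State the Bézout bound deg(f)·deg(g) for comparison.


Common zeros: ∅; count = 0; Bézout bound = 2.

deg(f) = 2, deg(g) = 1, so Bézout bound = 2.
Scan x ∈ F_7. For each x, list the y ∈ F_7 with f(x, y) ≡ 0 and those with g(x, y) ≡ 0 (mod 7); the common zeros in that column are the intersection.
  x = 0: f ≡ 0 at y ∈ ∅; g ≡ 0 at y ∈ {2}; common: ∅.
  x = 1: f ≡ 0 at y ∈ {3, 4}; g ≡ 0 at y ∈ {6}; common: ∅.
  x = 2: f ≡ 0 at y ∈ {0, 4}; g ≡ 0 at y ∈ {3}; common: ∅.
  x = 3: f ≡ 0 at y ∈ ∅; g ≡ 0 at y ∈ {0}; common: ∅.
  x = 4: f ≡ 0 at y ∈ ∅; g ≡ 0 at y ∈ {4}; common: ∅.
  x = 5: f ≡ 0 at y ∈ {3, 6}; g ≡ 0 at y ∈ {1}; common: ∅.
  x = 6: f ≡ 0 at y ∈ {0, 6}; g ≡ 0 at y ∈ {5}; common: ∅.
Collecting: common zeros = ∅, so the count is 0.
Comparison with the Bézout bound: 0 ≤ 2 = deg(f)·deg(g), as expected for curves with no common component (the affine F_7-count falls short of the bound because intersections may lie at infinity, over extension fields, or carry multiplicity).


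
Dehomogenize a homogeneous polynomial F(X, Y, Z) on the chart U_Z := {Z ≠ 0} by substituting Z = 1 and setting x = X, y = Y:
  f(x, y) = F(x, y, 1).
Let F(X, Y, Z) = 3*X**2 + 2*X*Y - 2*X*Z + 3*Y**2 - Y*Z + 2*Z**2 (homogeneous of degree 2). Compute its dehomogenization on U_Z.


f(x, y) = 3*x**2 + 2*x*y - 2*x + 3*y**2 - y + 2

On U_Z we set Z = 1. Each monomial c·X^i·Y^j·Z^k in F becomes c·x^i·y^j·1^k = c·x^i·y^j.
Substituting Z = 1: F(X, Y, 1) = 3*x**2 + 2*x*y - 2*x + 3*y**2 - y + 2.
Note: deg(f) ≤ deg(F) = 2; strict inequality happens when F is divisible by Z (lost terms).


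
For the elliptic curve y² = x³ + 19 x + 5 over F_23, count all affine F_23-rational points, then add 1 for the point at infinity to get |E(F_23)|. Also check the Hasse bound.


Affine points = {(1, 5), (1, 18), (5, 8), (5, 15), (6, 6), (6, 17), (8, 5), (8, 18), (9, 10), (9, 13), (11, 2), (11, 21), (12, 11), (12, 12), (14, 5), (14, 18), (15, 10), (15, 13), (16, 9), (16, 14), (19, 7), (19, 16), (20, 6), (20, 17), (22, 10), (22, 13)}; affine count = 26; |E(F_23)| = 27.

Discriminant check: Δ ∝ 4a³ + 27b² = 4·19³ + 27·5² = 4·6859 + 27·25 ≡ 5 (mod 23). Nonzero ⇒ E is nonsingular.
For each x ∈ F_23, compute rhs = x³ + 19·x + 5 mod 23, then count y ∈ F_23 with y² ≡ rhs.
  x = 0: rhs = 5, matching y values: none (0 points).
  x = 1: rhs = 2, matching y values: 5, 18 (2 points).
  x = 2: rhs = 5, matching y values: none (0 points).
  x = 3: rhs = 20, matching y values: none (0 points).
  x = 4: rhs = 7, matching y values: none (0 points).
  x = 5: rhs = 18, matching y values: 8, 15 (2 points).
  x = 6: rhs = 13, matching y values: 6, 17 (2 points).
  x = 7: rhs = 21, matching y values: none (0 points).
  x = 8: rhs = 2, matching y values: 5, 18 (2 points).
  x = 9: rhs = 8, matching y values: 10, 13 (2 points).
  x = 10: rhs = 22, matching y values: none (0 points).
  x = 11: rhs = 4, matching y values: 2, 21 (2 points).
  x = 12: rhs = 6, matching y values: 11, 12 (2 points).
  x = 13: rhs = 11, matching y values: none (0 points).
  x = 14: rhs = 2, matching y values: 5, 18 (2 points).
  x = 15: rhs = 8, matching y values: 10, 13 (2 points).
  x = 16: rhs = 12, matching y values: 9, 14 (2 points).
  x = 17: rhs = 20, matching y values: none (0 points).
  x = 18: rhs = 15, matching y values: none (0 points).
  x = 19: rhs = 3, matching y values: 7, 16 (2 points).
  x = 20: rhs = 13, matching y values: 6, 17 (2 points).
  x = 21: rhs = 5, matching y values: none (0 points).
  x = 22: rhs = 8, matching y values: 10, 13 (2 points).
Total affine count: 26.
Full point count |E(F_23)| = 26 + 1 = 27.
Hasse bound: |27 − (23+1)| = |3| = 3 ≤ 2√23 ≈ 9.5917 ✓.


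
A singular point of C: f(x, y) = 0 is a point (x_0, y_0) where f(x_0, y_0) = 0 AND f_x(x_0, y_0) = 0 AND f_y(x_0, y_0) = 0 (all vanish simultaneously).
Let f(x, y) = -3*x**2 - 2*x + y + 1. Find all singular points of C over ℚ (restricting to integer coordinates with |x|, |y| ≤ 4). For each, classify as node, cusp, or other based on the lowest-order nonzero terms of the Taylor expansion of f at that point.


No singular points in the scanned grid; C is smooth there.

Compute partial derivatives:
  f_x = -6*x - 2.
  f_y = 1.
f_y = 1 is a nonzero constant, so f_y never vanishes: no point (x, y) can satisfy f = f_x = f_y = 0. In particular no (x, y) ∈ {−4, ..., 4}² is singular; the curve is smooth.
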